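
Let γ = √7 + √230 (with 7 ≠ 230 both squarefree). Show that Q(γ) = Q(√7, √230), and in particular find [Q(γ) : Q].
[Q(γ) : Q] = 4 (equivalently, Q(γ) = Q(√7, √230))

Obviously Q(γ) ⊆ Q(√7, √230), and [Q(√7, √230):Q] = 4 (since 7, 230 are distinct squarefree integers > 1 with 1610 not a perfect square). To show equality we compute the minimal polynomial of γ. From γ = √7 + √230: γ^2 = 7 + 2√(1610) + 230 = 237 + 2√(1610), so γ^2 - 237 = 2√(1610); squaring, (γ^2 - 237)^2 = 4·1610, i.e. γ^4 - 474γ^2 + 56169 - 6440 = 0, i.e. γ^4 - 474γ^2 + 49729 = 0. So γ is a root of x^4 - 474x^2 + 49729. This polynomial is irreducible over Q: it has no rational root (each ±√7 ± √230 is irrational), and any factorization into two quadratics over Q would force √(1610) ∈ Q (pairing opposite roots) or √7, √230 ∈ Q (other pairings), all impossible. Hence [Q(γ):Q] = 4 = [Q(√7, √230):Q], so Q(γ) = Q(√7, √230).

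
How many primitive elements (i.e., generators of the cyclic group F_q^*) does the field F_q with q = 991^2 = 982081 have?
There are φ(982080) = 230400 primitive elements

F_q^* is cyclic of order q - 1 = 982080. A cyclic group of order m has exactly φ(m) generators. Here m = 982080 = 2^6 · 3^2 · 5 · 11 · 31, so the number of primitive elements is φ(982080) = 230400.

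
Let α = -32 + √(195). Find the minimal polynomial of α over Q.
m_α(x) = x^2 + 64x + 829

From α + 32 = √(195), squaring gives (α + 32)^2 = 195, i.e. α^2 + 64α + 1024 = 195, so α^2 + 64α + 829 = 0. The discriminant of x^2 + 64x + 829 is (64)^2 - 4·(829) = 4096 - 3316 = 780, and 4·(195) is not a perfect square in Q since 195 is squarefree and ≠ 1. Hence x^2 + 64x + 829 is irreducible over Q and is the minimal polynomial of α.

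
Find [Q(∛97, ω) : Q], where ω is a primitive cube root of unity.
[Q(∛97, ω) : Q] = 6

[Q(∛97):Q] = 3 (min poly x^3 - 97, irreducible since 97 is not a perfect cube). [Q(ω):Q] = 2 (min poly x^2 + x + 1). Since Q(∛97) ⊂ R and ω ∉ R, we have ω ∉ Q(∛97), so x^2 + x + 1 remains irreducible over Q(∛97) and [Q(∛97, ω) : Q(∛97)] = 2. By the tower law, [Q(∛97, ω) : Q] = 3 · 2 = 6. (In fact Q(∛97, ω) is the splitting field of x^3 - 97 over Q.)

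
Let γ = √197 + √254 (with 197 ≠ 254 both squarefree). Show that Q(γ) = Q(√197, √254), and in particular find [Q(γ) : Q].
[Q(γ) : Q] = 4 (equivalently, Q(γ) = Q(√197, √254))

Obviously Q(γ) ⊆ Q(√197, √254), and [Q(√197, √254):Q] = 4 (since 197, 254 are distinct squarefree integers > 1 with 50038 not a perfect square). To show equality we compute the minimal polynomial of γ. From γ = √197 + √254: γ^2 = 197 + 2√(50038) + 254 = 451 + 2√(50038), so γ^2 - 451 = 2√(50038); squaring, (γ^2 - 451)^2 = 4·50038, i.e. γ^4 - 902γ^2 + 203401 - 200152 = 0, i.e. γ^4 - 902γ^2 + 3249 = 0. So γ is a root of x^4 - 902x^2 + 3249. This polynomial is irreducible over Q: it has no rational root (each ±√197 ± √254 is irrational), and any factorization into two quadratics over Q would force √(50038) ∈ Q (pairing opposite roots) or √197, √254 ∈ Q (other pairings), all impossible. Hence [Q(γ):Q] = 4 = [Q(√197, √254):Q], so Q(γ) = Q(√197, √254).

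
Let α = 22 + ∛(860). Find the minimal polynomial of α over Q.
m_α(x) = x^3 - 66x^2 + 1452x - 11508

Set β = α - 22 = ∛(860), so β^3 = 860. Then (α - 22)^3 - 860 = 0, i.e. α is a root of g(x) = (x - 22)^3 - 860 = x^3 - 66x^2 + 1452x - 11508. Since g(x) = h(x - 22) where h(x) = x^3 - 860, and h is irreducible over Q (because 860 is not a perfect cube, so h has no rational root, and a monic cubic with no rational root is irreducible), g is also irreducible (irreducibility is preserved under the substitution x → x - 22). Hence m_α(x) = x^3 - 66x^2 + 1452x - 11508.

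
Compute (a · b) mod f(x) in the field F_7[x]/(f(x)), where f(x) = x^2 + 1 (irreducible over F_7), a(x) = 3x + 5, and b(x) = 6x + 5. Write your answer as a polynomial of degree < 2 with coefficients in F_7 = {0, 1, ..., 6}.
a · b ≡ 3x (mod f(x))

Multiply in F_7[x]: a(x)·b(x) = (3x + 5)·(6x + 5) = 4x^2 + 3x + 4. This has degree ≥ 2, so divide by f(x) over F_7: 4x^2 + 3x + 4 = (4)·(x^2 + 1) + (3x). Hence a·b ≡ 3x (mod f). (F_7[x]/(f) is a field with 7^2 = 49 elements since f is irreducible of degree 2.)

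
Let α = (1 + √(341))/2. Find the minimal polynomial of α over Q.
m_α(x) = x^2 - x - 85

From 2α - 1 = √(341), squaring gives (2α - 1)^2 = 341, i.e. 4α^2 - 4α + 1 = 341, so α^2 - α + (1 - 341)/4 = 0. Since 341 ≡ 1 (mod 4), (1 - 341)/4 = -85 ∈ Z. The polynomial x^2 - x - 85 has discriminant 1 - 4·(-85) = 341, which is not a perfect square in Q (d = 341 is squarefree and ≠ 1), so x^2 - x - 85 is irreducible over Q. It is the minimal polynomial of α.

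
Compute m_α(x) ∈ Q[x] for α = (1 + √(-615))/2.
m_α(x) = x^2 - x + 154

From 2α - 1 = √(-615), squaring gives (2α - 1)^2 = -615, i.e. 4α^2 - 4α + 1 = -615, so α^2 - α + (1 + 615)/4 = 0. Since -615 ≡ 1 (mod 4), (1 + 615)/4 = 154 ∈ Z. The polynomial x^2 - x + 154 has discriminant 1 - 4·(154) = -615, which is not a perfect square in Q (d = -615 is squarefree and ≠ 1), so x^2 - x + 154 is irreducible over Q. It is the minimal polynomial of α.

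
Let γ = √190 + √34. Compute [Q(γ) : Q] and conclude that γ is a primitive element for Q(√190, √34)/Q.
[Q(γ) : Q] = 4 (equivalently, Q(γ) = Q(√190, √34))

Obviously Q(γ) ⊆ Q(√190, √34), and [Q(√190, √34):Q] = 4 (since 190, 34 are distinct squarefree integers > 1 with 6460 not a perfect square). To show equality we compute the minimal polynomial of γ. From γ = √190 + √34: γ^2 = 190 + 2√(6460) + 34 = 224 + 2√(6460), so γ^2 - 224 = 2√(6460); squaring, (γ^2 - 224)^2 = 4·6460, i.e. γ^4 - 448γ^2 + 50176 - 25840 = 0, i.e. γ^4 - 448γ^2 + 24336 = 0. So γ is a root of x^4 - 448x^2 + 24336. This polynomial is irreducible over Q: it has no rational root (each ±√190 ± √34 is irrational), and any factorization into two quadratics over Q would force √(6460) ∈ Q (pairing opposite roots) or √190, √34 ∈ Q (other pairings), all impossible. Hence [Q(γ):Q] = 4 = [Q(√190, √34):Q], so Q(γ) = Q(√190, √34).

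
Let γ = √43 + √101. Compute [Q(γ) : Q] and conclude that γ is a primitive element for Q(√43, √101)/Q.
[Q(γ) : Q] = 4 (equivalently, Q(γ) = Q(√43, √101))

Obviously Q(γ) ⊆ Q(√43, √101), and [Q(√43, √101):Q] = 4 (since 43, 101 are distinct squarefree integers > 1 with 4343 not a perfect square). To show equality we compute the minimal polynomial of γ. From γ = √43 + √101: γ^2 = 43 + 2√(4343) + 101 = 144 + 2√(4343), so γ^2 - 144 = 2√(4343); squaring, (γ^2 - 144)^2 = 4·4343, i.e. γ^4 - 288γ^2 + 20736 - 17372 = 0, i.e. γ^4 - 288γ^2 + 3364 = 0. So γ is a root of x^4 - 288x^2 + 3364. This polynomial is irreducible over Q: it has no rational root (each ±√43 ± √101 is irrational), and any factorization into two quadratics over Q would force √(4343) ∈ Q (pairing opposite roots) or √43, √101 ∈ Q (other pairings), all impossible. Hence [Q(γ):Q] = 4 = [Q(√43, √101):Q], so Q(γ) = Q(√43, √101).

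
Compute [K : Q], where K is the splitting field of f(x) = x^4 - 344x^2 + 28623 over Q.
[K : Q] = 4

Solving the quadratic in x^2: x^2 = (344 ± √(344^2 - 4·28623))/2 = (344 ± √3844)/2 = (344 ± 62)/2, giving x^2 = 141 or x^2 = 203. So f(x) = (x^2 - 141)(x^2 - 203) and the roots of f are ±√141, ±√203. Hence the splitting field is K = Q(√141, √203). Since 141 and 203 are distinct squarefree integers > 1, their product 28623 is not a perfect square, so √203 ∉ Q(√141). By the tower law [K:Q] = [Q(√141,√203):Q(√141)] · [Q(√141):Q] = 2 · 2 = 4.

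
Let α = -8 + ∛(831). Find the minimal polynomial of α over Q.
m_α(x) = x^3 + 24x^2 + 192x - 319

Set β = α + 8 = ∛(831), so β^3 = 831. Then (α + 8)^3 - 831 = 0, i.e. α is a root of g(x) = (x + 8)^3 - 831 = x^3 + 24x^2 + 192x - 319. Since g(x) = h(x + 8) where h(x) = x^3 - 831, and h is irreducible over Q (because 831 is not a perfect cube, so h has no rational root, and a monic cubic with no rational root is irreducible), g is also irreducible (irreducibility is preserved under the substitution x → x + 8). Hence m_α(x) = x^3 + 24x^2 + 192x - 319.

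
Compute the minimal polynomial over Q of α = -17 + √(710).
m_α(x) = x^2 + 34x - 421

From α + 17 = √(710), squaring gives (α + 17)^2 = 710, i.e. α^2 + 34α + 289 = 710, so α^2 + 34α - 421 = 0. The discriminant of x^2 + 34x - 421 is (34)^2 - 4·(-421) = 1156 + 1684 = 2840, and 4·(710) is not a perfect square in Q since 710 is squarefree and ≠ 1. Hence x^2 + 34x - 421 is irreducible over Q and is the minimal polynomial of α.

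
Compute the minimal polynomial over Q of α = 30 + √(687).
m_α(x) = x^2 - 60x + 213

From α - 30 = √(687), squaring gives (α - 30)^2 = 687, i.e. α^2 - 60α + 900 = 687, so α^2 - 60α + 213 = 0. The discriminant of x^2 - 60x + 213 is (-60)^2 - 4·(213) = 3600 - 852 = 2748, and 4·(687) is not a perfect square in Q since 687 is squarefree and ≠ 1. Hence x^2 - 60x + 213 is irreducible over Q and is the minimal polynomial of α.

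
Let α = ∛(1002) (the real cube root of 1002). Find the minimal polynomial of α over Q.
m_α(x) = x^3 - 1002

α satisfies α^3 = 1002, so x^3 - 1002 annihilates α. By the rational root test, a rational root p/q (in lowest terms) of x^3 - 1002 would satisfy p^3 = 1002 q^3, forcing q = 1 and p^3 = 1002; but 1002 is not a perfect cube, contradiction. A monic cubic over Q with no rational root is irreducible (any nontrivial factorization would include a linear factor). Hence x^3 - 1002 is the minimal polynomial of α, and in particular [Q(α):Q] = 3.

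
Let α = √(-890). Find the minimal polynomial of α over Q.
m_α(x) = x^2 + 890

α satisfies α^2 + 890 = 0, so x^2 + 890 annihilates α. Since d = -890 is squarefree and ≠ 1, it is not a perfect square in Q, so x^2 + 890 has no rational root and is therefore irreducible over Q (a degree-2 polynomial over a field is irreducible iff it has no root). Hence m_α(x) = x^2 + 890.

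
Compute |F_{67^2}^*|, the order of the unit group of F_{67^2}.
|F_{67^2}^*| = 4488

F_{67^2} has 67^2 = 4489 elements; its multiplicative group consists of all nonzero elements, so |F_{67^2}^*| = 4489 - 1 = 4488. (It is cyclic since any finite subgroup of the multiplicative group of a field is cyclic.)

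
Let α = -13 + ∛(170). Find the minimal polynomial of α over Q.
m_α(x) = x^3 + 39x^2 + 507x + 2027

Set β = α + 13 = ∛(170), so β^3 = 170. Then (α + 13)^3 - 170 = 0, i.e. α is a root of g(x) = (x + 13)^3 - 170 = x^3 + 39x^2 + 507x + 2027. Since g(x) = h(x + 13) where h(x) = x^3 - 170, and h is irreducible over Q (because 170 is not a perfect cube, so h has no rational root, and a monic cubic with no rational root is irreducible), g is also irreducible (irreducibility is preserved under the substitution x → x + 13). Hence m_α(x) = x^3 + 39x^2 + 507x + 2027.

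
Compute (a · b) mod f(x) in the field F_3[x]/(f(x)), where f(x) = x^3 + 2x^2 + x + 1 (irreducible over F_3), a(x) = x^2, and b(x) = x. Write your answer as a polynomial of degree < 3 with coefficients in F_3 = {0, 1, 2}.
a · b ≡ x^2 + 2x + 2 (mod f(x))

Multiply in F_3[x]: a(x)·b(x) = (x^2)·(x) = x^3. This has degree ≥ 3, so divide by f(x) over F_3: x^3 = (1)·(x^3 + 2x^2 + x + 1) + (x^2 + 2x + 2). Hence a·b ≡ x^2 + 2x + 2 (mod f). (F_3[x]/(f) is a field with 3^3 = 27 elements since f is irreducible of degree 3.)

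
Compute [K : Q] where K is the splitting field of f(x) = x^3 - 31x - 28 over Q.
[K : Q] = 6

By the rational root test, any rational root of the monic integer polynomial f(x) = x^3 - 31x - 28 must be an integer dividing the constant term -28, i.e. one of ±{1, 2, 4, 7, 14, 28}. Evaluating: f(1) = -58, f(-1) = 2, f(2) = -82, f(-2) = 26, f(4) = -88, f(-4) = 32, f(7) = 98, f(-7) = -154, f(14) = 2282, f(-14) = -2338, f(28) = 21056, f(-28) = -21112; none is 0, so f has no rational root and is therefore irreducible over Q (a cubic with no linear factor over a field is irreducible). For an irreducible cubic, the Galois group is A_3 or S_3 according as the discriminant disc(f) = -4a^3 - 27b^2 = -4·(-31)^3 - 27·(-28)^2 = 97996 is or is not a square in Q. Here disc(f) = 97996 is not a perfect square in Q, so the Galois group of f over Q is not contained in A_3 and must be all of S_3. The splitting field has degree |S_3| = 6 over Q, so [K : Q] = 6.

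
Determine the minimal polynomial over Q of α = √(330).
m_α(x) = x^2 - 330

α satisfies α^2 - 330 = 0, so x^2 - 330 annihilates α. Since d = 330 is squarefree and ≠ 1, it is not a perfect square in Q, so x^2 - 330 has no rational root and is therefore irreducible over Q (a degree-2 polynomial over a field is irreducible iff it has no root). Hence m_α(x) = x^2 - 330.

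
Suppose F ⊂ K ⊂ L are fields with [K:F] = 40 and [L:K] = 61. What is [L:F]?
[L:F] = 2440

The tower law says that for any tower of field extensions F ⊂ K ⊂ L with finite degrees, [L:F] = [L:K] · [K:F]. Here this gives [L:F] = 61 · 40 = 2440.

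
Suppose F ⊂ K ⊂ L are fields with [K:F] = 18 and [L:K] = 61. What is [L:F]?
[L:F] = 1098

The tower law says that for any tower of field extensions F ⊂ K ⊂ L with finite degrees, [L:F] = [L:K] · [K:F]. Here this gives [L:F] = 61 · 18 = 1098.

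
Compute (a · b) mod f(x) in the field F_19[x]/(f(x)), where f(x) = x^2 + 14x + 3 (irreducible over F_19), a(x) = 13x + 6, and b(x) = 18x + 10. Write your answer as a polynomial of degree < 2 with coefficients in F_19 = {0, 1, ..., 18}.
a · b ≡ 2x + 4 (mod f(x))

Multiply in F_19[x]: a(x)·b(x) = (13x + 6)·(18x + 10) = 6x^2 + 10x + 3. This has degree ≥ 2, so divide by f(x) over F_19: 6x^2 + 10x + 3 = (6)·(x^2 + 14x + 3) + (2x + 4). Hence a·b ≡ 2x + 4 (mod f). (F_19[x]/(f) is a field with 19^2 = 361 elements since f is irreducible of degree 2.)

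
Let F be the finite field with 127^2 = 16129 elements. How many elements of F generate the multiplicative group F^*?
There are φ(16128) = 4608 primitive elements

F_q^* is cyclic of order q - 1 = 16128. A cyclic group of order m has exactly φ(m) generators. Here m = 16128 = 2^8 · 3^2 · 7, so the number of primitive elements is φ(16128) = 4608.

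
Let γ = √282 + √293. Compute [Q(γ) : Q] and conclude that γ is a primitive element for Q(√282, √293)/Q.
[Q(γ) : Q] = 4 (equivalently, Q(γ) = Q(√282, √293))

Obviously Q(γ) ⊆ Q(√282, √293), and [Q(√282, √293):Q] = 4 (since 282, 293 are distinct squarefree integers > 1 with 82626 not a perfect square). To show equality we compute the minimal polynomial of γ. From γ = √282 + √293: γ^2 = 282 + 2√(82626) + 293 = 575 + 2√(82626), so γ^2 - 575 = 2√(82626); squaring, (γ^2 - 575)^2 = 4·82626, i.e. γ^4 - 1150γ^2 + 330625 - 330504 = 0, i.e. γ^4 - 1150γ^2 + 121 = 0. So γ is a root of x^4 - 1150x^2 + 121. This polynomial is irreducible over Q: it has no rational root (each ±√282 ± √293 is irrational), and any factorization into two quadratics over Q would force √(82626) ∈ Q (pairing opposite roots) or √282, √293 ∈ Q (other pairings), all impossible. Hence [Q(γ):Q] = 4 = [Q(√282, √293):Q], so Q(γ) = Q(√282, √293).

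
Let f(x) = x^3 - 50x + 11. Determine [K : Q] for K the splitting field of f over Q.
[K : Q] = 6

By the rational root test, any rational root of the monic integer polynomial f(x) = x^3 - 50x + 11 must be an integer dividing the constant term 11, i.e. one of ±{1, 11}. Evaluating: f(1) = -38, f(-1) = 60, f(11) = 792, f(-11) = -770; none is 0, so f has no rational root and is therefore irreducible over Q (a cubic with no linear factor over a field is irreducible). For an irreducible cubic, the Galois group is A_3 or S_3 according as the discriminant disc(f) = -4a^3 - 27b^2 = -4·(-50)^3 - 27·(11)^2 = 496733 is or is not a square in Q. Here disc(f) = 496733 is not a perfect square in Q, so the Galois group of f over Q is not contained in A_3 and must be all of S_3. The splitting field has degree |S_3| = 6 over Q, so [K : Q] = 6.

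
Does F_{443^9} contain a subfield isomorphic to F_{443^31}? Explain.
No: F_{443^31} is not a subfield of F_{443^9}

F_{p^m} embeds in F_{p^n} iff m | n. Here 31 ∤ 9 (since 9 = 0·31 + 9 with remainder 9 ≠ 0), so F_{443^31} is not a subfield of F_{443^9}. Equivalently: if it were, the tower law would give 31 = [F_{443^31}:F_443] dividing [F_{443^9}:F_443] = 9, contradiction.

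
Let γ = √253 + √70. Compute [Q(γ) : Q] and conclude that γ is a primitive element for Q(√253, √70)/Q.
[Q(γ) : Q] = 4 (equivalently, Q(γ) = Q(√253, √70))

Obviously Q(γ) ⊆ Q(√253, √70), and [Q(√253, √70):Q] = 4 (since 253, 70 are distinct squarefree integers > 1 with 17710 not a perfect square). To show equality we compute the minimal polynomial of γ. From γ = √253 + √70: γ^2 = 253 + 2√(17710) + 70 = 323 + 2√(17710), so γ^2 - 323 = 2√(17710); squaring, (γ^2 - 323)^2 = 4·17710, i.e. γ^4 - 646γ^2 + 104329 - 70840 = 0, i.e. γ^4 - 646γ^2 + 33489 = 0. So γ is a root of x^4 - 646x^2 + 33489. This polynomial is irreducible over Q: it has no rational root (each ±√253 ± √70 is irrational), and any factorization into two quadratics over Q would force √(17710) ∈ Q (pairing opposite roots) or √253, √70 ∈ Q (other pairings), all impossible. Hence [Q(γ):Q] = 4 = [Q(√253, √70):Q], so Q(γ) = Q(√253, √70).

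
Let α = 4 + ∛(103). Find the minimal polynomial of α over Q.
m_α(x) = x^3 - 12x^2 + 48x - 167

Set β = α - 4 = ∛(103), so β^3 = 103. Then (α - 4)^3 - 103 = 0, i.e. α is a root of g(x) = (x - 4)^3 - 103 = x^3 - 12x^2 + 48x - 167. Since g(x) = h(x - 4) where h(x) = x^3 - 103, and h is irreducible over Q (because 103 is not a perfect cube, so h has no rational root, and a monic cubic with no rational root is irreducible), g is also irreducible (irreducibility is preserved under the substitution x → x - 4). Hence m_α(x) = x^3 - 12x^2 + 48x - 167.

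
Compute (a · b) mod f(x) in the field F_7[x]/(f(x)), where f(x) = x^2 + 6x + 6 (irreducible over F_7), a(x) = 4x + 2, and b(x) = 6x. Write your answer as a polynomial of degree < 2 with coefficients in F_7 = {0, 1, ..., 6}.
a · b ≡ x + 3 (mod f(x))

Multiply in F_7[x]: a(x)·b(x) = (4x + 2)·(6x) = 3x^2 + 5x. This has degree ≥ 2, so divide by f(x) over F_7: 3x^2 + 5x = (3)·(x^2 + 6x + 6) + (x + 3). Hence a·b ≡ x + 3 (mod f). (F_7[x]/(f) is a field with 7^2 = 49 elements since f is irreducible of degree 2.)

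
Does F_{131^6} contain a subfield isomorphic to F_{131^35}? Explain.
No: F_{131^35} is not a subfield of F_{131^6}

F_{p^m} embeds in F_{p^n} iff m | n. Here 35 ∤ 6 (since 6 = 0·35 + 6 with remainder 6 ≠ 0), so F_{131^35} is not a subfield of F_{131^6}. Equivalently: if it were, the tower law would give 35 = [F_{131^35}:F_131] dividing [F_{131^6}:F_131] = 6, contradiction.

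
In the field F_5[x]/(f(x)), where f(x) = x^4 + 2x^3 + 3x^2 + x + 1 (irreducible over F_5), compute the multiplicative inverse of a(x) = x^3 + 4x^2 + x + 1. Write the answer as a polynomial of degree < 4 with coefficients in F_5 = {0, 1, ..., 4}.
a(x)^(-1) ≡ 4x^3 + 2x^2 + 4x (mod f(x))

Since f is irreducible over F_5, F_5[x]/(f) is a field and a(x) ≠ 0 has an inverse. Apply the extended Euclidean algorithm to f(x) and a(x) in F_5[x]: f(x) = (x + 3)·a(x) + (2x + 3);  a(x) = (3x^2 + 3)·(2x + 3) + (2). The last nonzero remainder is the constant 2 = gcd(f, a) in F_5. Back-substituting through the division chain expresses 2 = s(x)·a(x) + t(x)·f(x) with s(x) ≡ 3x^3 + 4x^2 + 3x (mod f), so (3x^3 + 4x^2 + 3x)·a(x) ≡ 2 (mod f). Multiplying by 2^(-1) ≡ 3 in F_5 gives a(x)^(-1) ≡ 3·(3x^3 + 4x^2 + 3x) ≡ 4x^3 + 2x^2 + 4x (mod f). Check: (x^3 + 4x^2 + x + 1)·(4x^3 + 2x^2 + 4x) = 4x^6 + 3x^5 + x^4 + 2x^3 + x^2 + 4x ≡ 1 (mod x^4 + 2x^3 + 3x^2 + x + 1).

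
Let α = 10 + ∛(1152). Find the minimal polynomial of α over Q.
m_α(x) = x^3 - 30x^2 + 300x - 2152

Set β = α - 10 = ∛(1152), so β^3 = 1152. Then (α - 10)^3 - 1152 = 0, i.e. α is a root of g(x) = (x - 10)^3 - 1152 = x^3 - 30x^2 + 300x - 2152. Since g(x) = h(x - 10) where h(x) = x^3 - 1152, and h is irreducible over Q (because 1152 is not a perfect cube, so h has no rational root, and a monic cubic with no rational root is irreducible), g is also irreducible (irreducibility is preserved under the substitution x → x - 10). Hence m_α(x) = x^3 - 30x^2 + 300x - 2152.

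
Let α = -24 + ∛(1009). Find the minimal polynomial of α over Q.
m_α(x) = x^3 + 72x^2 + 1728x + 12815

Set β = α + 24 = ∛(1009), so β^3 = 1009. Then (α + 24)^3 - 1009 = 0, i.e. α is a root of g(x) = (x + 24)^3 - 1009 = x^3 + 72x^2 + 1728x + 12815. Since g(x) = h(x + 24) where h(x) = x^3 - 1009, and h is irreducible over Q (because 1009 is not a perfect cube, so h has no rational root, and a monic cubic with no rational root is irreducible), g is also irreducible (irreducibility is preserved under the substitution x → x + 24). Hence m_α(x) = x^3 + 72x^2 + 1728x + 12815.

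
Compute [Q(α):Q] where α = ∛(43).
[Q(α):Q] = 3

The minimal polynomial of α is x^3 - 43, irreducible over Q since 43 is not a perfect cube (so x^3 - 43 has no rational root). Hence [Q(α):Q] = deg(m_α) = 3.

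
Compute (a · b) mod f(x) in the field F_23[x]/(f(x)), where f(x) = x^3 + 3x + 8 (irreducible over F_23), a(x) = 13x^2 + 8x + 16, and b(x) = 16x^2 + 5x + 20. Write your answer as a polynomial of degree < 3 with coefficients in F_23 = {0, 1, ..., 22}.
a · b ≡ x^2 + 21x + 18 (mod f(x))

Multiply in F_23[x]: a(x)·b(x) = (13x^2 + 8x + 16)·(16x^2 + 5x + 20) = x^4 + 9x^3 + 4x^2 + 10x + 21. This has degree ≥ 3, so divide by f(x) over F_23: x^4 + 9x^3 + 4x^2 + 10x + 21 = (x + 9)·(x^3 + 3x + 8) + (x^2 + 21x + 18). Hence a·b ≡ x^2 + 21x + 18 (mod f). (F_23[x]/(f) is a field with 23^3 = 12167 elements since f is irreducible of degree 3.)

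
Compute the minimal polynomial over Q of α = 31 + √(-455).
m_α(x) = x^2 - 62x + 1416

From α - 31 = √(-455), squaring gives (α - 31)^2 = -455, i.e. α^2 - 62α + 961 = -455, so α^2 - 62α + 1416 = 0. The discriminant of x^2 - 62x + 1416 is (-62)^2 - 4·(1416) = 3844 - 5664 = -1820, and 4·(-455) is not a perfect square in Q since -455 is squarefree and ≠ 1. Hence x^2 - 62x + 1416 is irreducible over Q and is the minimal polynomial of α.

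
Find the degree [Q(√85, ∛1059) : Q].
[Q(√85, ∛1059) : Q] = 6

Let L = Q(√85, ∛1059). Since Q(√85) ⊂ L and [Q(√85):Q] = 2, the tower law gives 2 | [L:Q]. Likewise Q(∛1059) ⊂ L with [Q(∛1059):Q] = 3 (because 1059 is not a perfect cube), so 3 | [L:Q]. As gcd(2,3) = 1, [L:Q] is divisible by 6. Conversely L is generated over Q by √85 and ∛1059, so [L:Q] ≤ 2·3 = 6. Therefore [Q(√85, ∛1059) : Q] = 6.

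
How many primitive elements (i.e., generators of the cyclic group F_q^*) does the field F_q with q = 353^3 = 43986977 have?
There are φ(43986976) = 18938880 primitive elements

F_q^* is cyclic of order q - 1 = 43986976. A cyclic group of order m has exactly φ(m) generators. Here m = 43986976 = 2^5 · 11 · 19 · 6577, so the number of primitive elements is φ(43986976) = 18938880.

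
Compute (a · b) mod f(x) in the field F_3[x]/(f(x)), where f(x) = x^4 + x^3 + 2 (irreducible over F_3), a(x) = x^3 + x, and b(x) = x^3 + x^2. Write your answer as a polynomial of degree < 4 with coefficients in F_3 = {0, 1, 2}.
a · b ≡ x^2 + 1 (mod f(x))

Multiply in F_3[x]: a(x)·b(x) = (x^3 + x)·(x^3 + x^2) = x^6 + x^5 + x^4 + x^3. This has degree ≥ 4, so divide by f(x) over F_3: x^6 + x^5 + x^4 + x^3 = (x^2 + 1)·(x^4 + x^3 + 2) + (x^2 + 1). Hence a·b ≡ x^2 + 1 (mod f). (F_3[x]/(f) is a field with 3^4 = 81 elements since f is irreducible of degree 4.)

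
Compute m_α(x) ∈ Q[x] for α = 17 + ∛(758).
m_α(x) = x^3 - 51x^2 + 867x - 5671

Set β = α - 17 = ∛(758), so β^3 = 758. Then (α - 17)^3 - 758 = 0, i.e. α is a root of g(x) = (x - 17)^3 - 758 = x^3 - 51x^2 + 867x - 5671. Since g(x) = h(x - 17) where h(x) = x^3 - 758, and h is irreducible over Q (because 758 is not a perfect cube, so h has no rational root, and a monic cubic with no rational root is irreducible), g is also irreducible (irreducibility is preserved under the substitution x → x - 17). Hence m_α(x) = x^3 - 51x^2 + 867x - 5671.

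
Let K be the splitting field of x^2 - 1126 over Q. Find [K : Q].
[K : Q] = 2

f(x) = x^2 - 1126 factors as (x - √1126)(x + √1126). The splitting field is K = Q(√1126). Since 1126 is squarefree and > 1, it is not a perfect square, so x^2 - 1126 is irreducible over Q and [Q(√1126) : Q] = 2. Hence [K : Q] = 2.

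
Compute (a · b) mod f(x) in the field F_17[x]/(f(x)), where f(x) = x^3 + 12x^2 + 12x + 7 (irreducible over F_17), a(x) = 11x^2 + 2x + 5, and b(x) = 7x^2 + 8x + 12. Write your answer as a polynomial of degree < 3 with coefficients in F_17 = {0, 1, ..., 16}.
a · b ≡ 11x^2 + 5x (mod f(x))

Multiply in F_17[x]: a(x)·b(x) = (11x^2 + 2x + 5)·(7x^2 + 8x + 12) = 9x^4 + 13x^2 + 13x + 9. This has degree ≥ 3, so divide by f(x) over F_17: 9x^4 + 13x^2 + 13x + 9 = (9x + 11)·(x^3 + 12x^2 + 12x + 7) + (11x^2 + 5x). Hence a·b ≡ 11x^2 + 5x (mod f). (F_17[x]/(f) is a field with 17^3 = 4913 elements since f is irreducible of degree 3.)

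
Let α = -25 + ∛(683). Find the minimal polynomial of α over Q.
m_α(x) = x^3 + 75x^2 + 1875x + 14942

Set β = α + 25 = ∛(683), so β^3 = 683. Then (α + 25)^3 - 683 = 0, i.e. α is a root of g(x) = (x + 25)^3 - 683 = x^3 + 75x^2 + 1875x + 14942. Since g(x) = h(x + 25) where h(x) = x^3 - 683, and h is irreducible over Q (because 683 is not a perfect cube, so h has no rational root, and a monic cubic with no rational root is irreducible), g is also irreducible (irreducibility is preserved under the substitution x → x + 25). Hence m_α(x) = x^3 + 75x^2 + 1875x + 14942.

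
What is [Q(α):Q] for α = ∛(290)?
[Q(α):Q] = 3

The minimal polynomial of α is x^3 - 290, irreducible over Q since 290 is not a perfect cube (so x^3 - 290 has no rational root). Hence [Q(α):Q] = deg(m_α) = 3.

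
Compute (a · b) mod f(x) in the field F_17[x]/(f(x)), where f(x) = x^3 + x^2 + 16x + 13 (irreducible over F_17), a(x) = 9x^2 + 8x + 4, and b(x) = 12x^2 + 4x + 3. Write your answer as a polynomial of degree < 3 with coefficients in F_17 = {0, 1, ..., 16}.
a · b ≡ 4x^2 + 3x + 6 (mod f(x))

Multiply in F_17[x]: a(x)·b(x) = (9x^2 + 8x + 4)·(12x^2 + 4x + 3) = 6x^4 + 13x^3 + 5x^2 + 6x + 12. This has degree ≥ 3, so divide by f(x) over F_17: 6x^4 + 13x^3 + 5x^2 + 6x + 12 = (6x + 7)·(x^3 + x^2 + 16x + 13) + (4x^2 + 3x + 6). Hence a·b ≡ 4x^2 + 3x + 6 (mod f). (F_17[x]/(f) is a field with 17^3 = 4913 elements since f is irreducible of degree 3.)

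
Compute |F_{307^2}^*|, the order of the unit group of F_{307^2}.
|F_{307^2}^*| = 94248

F_{307^2} has 307^2 = 94249 elements; its multiplicative group consists of all nonzero elements, so |F_{307^2}^*| = 94249 - 1 = 94248. (It is cyclic since any finite subgroup of the multiplicative group of a field is cyclic.)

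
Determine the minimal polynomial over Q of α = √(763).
m_α(x) = x^2 - 763

α satisfies α^2 - 763 = 0, so x^2 - 763 annihilates α. Since d = 763 is squarefree and ≠ 1, it is not a perfect square in Q, so x^2 - 763 has no rational root and is therefore irreducible over Q (a degree-2 polynomial over a field is irreducible iff it has no root). Hence m_α(x) = x^2 - 763.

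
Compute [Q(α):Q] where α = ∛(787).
[Q(α):Q] = 3

The minimal polynomial of α is x^3 - 787, irreducible over Q since 787 is not a perfect cube (so x^3 - 787 has no rational root). Hence [Q(α):Q] = deg(m_α) = 3.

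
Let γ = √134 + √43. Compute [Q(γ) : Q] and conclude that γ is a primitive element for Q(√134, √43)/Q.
[Q(γ) : Q] = 4 (equivalently, Q(γ) = Q(√134, √43))

Obviously Q(γ) ⊆ Q(√134, √43), and [Q(√134, √43):Q] = 4 (since 134, 43 are distinct squarefree integers > 1 with 5762 not a perfect square). To show equality we compute the minimal polynomial of γ. From γ = √134 + √43: γ^2 = 134 + 2√(5762) + 43 = 177 + 2√(5762), so γ^2 - 177 = 2√(5762); squaring, (γ^2 - 177)^2 = 4·5762, i.e. γ^4 - 354γ^2 + 31329 - 23048 = 0, i.e. γ^4 - 354γ^2 + 8281 = 0. So γ is a root of x^4 - 354x^2 + 8281. This polynomial is irreducible over Q: it has no rational root (each ±√134 ± √43 is irrational), and any factorization into two quadratics over Q would force √(5762) ∈ Q (pairing opposite roots) or √134, √43 ∈ Q (other pairings), all impossible. Hence [Q(γ):Q] = 4 = [Q(√134, √43):Q], so Q(γ) = Q(√134, √43).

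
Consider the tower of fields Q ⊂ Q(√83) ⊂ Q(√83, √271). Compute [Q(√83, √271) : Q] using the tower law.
[Q(√83, √271) : Q] = 4

[Q(√83):Q] = 2 (min poly x^2 - 83, irreducible since 83 is squarefree > 1). For the top step, suppose √271 ∈ Q(√83), say √271 = c + d√83 with c, d ∈ Q. Squaring: 271 = c^2 + 83d^2 + 2cd√83. Since √83 ∉ Q this forces 2cd = 0. If d = 0 then √271 = c ∈ Q, contradicting 271 squarefree > 1. If c = 0 then 271 = 83d^2, so 83·271 = (83d)^2 is a perfect square in Q — but 83·271 = 22493 is not a perfect square (since 83 and 271 are distinct squarefree integers). Contradiction. Hence √271 ∉ Q(√83), so x^2 - 271 stays irreducible over Q(√83) and [Q(√83, √271) : Q(√83)] = 2. By the tower law, [Q(√83, √271) : Q] = 2 · 2 = 4.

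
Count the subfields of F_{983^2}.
F_{983^2} has 2 subfields

The subfields of F_{p^n} are exactly the fields F_{p^d} for d | n (each is the fixed field of the unique index-d subgroup of Gal(F_{p^n}/F_p) ≅ Z/nZ). The divisors of n = 2 are {1, 2}, giving 2 subfields: F_{983^1}, F_{983^2}.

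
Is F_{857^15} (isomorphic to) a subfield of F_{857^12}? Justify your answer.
No: F_{857^15} is not a subfield of F_{857^12}

F_{p^m} embeds in F_{p^n} iff m | n. Here 15 ∤ 12 (since 12 = 0·15 + 12 with remainder 12 ≠ 0), so F_{857^15} is not a subfield of F_{857^12}. Equivalently: if it were, the tower law would give 15 = [F_{857^15}:F_857] dividing [F_{857^12}:F_857] = 12, contradiction.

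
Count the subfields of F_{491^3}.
F_{491^3} has 2 subfields

The subfields of F_{p^n} are exactly the fields F_{p^d} for d | n (each is the fixed field of the unique index-d subgroup of Gal(F_{p^n}/F_p) ≅ Z/nZ). The divisors of n = 3 are {1, 3}, giving 2 subfields: F_{491^1}, F_{491^3}.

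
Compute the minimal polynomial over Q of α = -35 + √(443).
m_α(x) = x^2 + 70x + 782

From α + 35 = √(443), squaring gives (α + 35)^2 = 443, i.e. α^2 + 70α + 1225 = 443, so α^2 + 70α + 782 = 0. The discriminant of x^2 + 70x + 782 is (70)^2 - 4·(782) = 4900 - 3128 = 1772, and 4·(443) is not a perfect square in Q since 443 is squarefree and ≠ 1. Hence x^2 + 70x + 782 is irreducible over Q and is the minimal polynomial of α.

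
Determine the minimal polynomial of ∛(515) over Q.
m_α(x) = x^3 - 515

α satisfies α^3 = 515, so x^3 - 515 annihilates α. By the rational root test, a rational root p/q (in lowest terms) of x^3 - 515 would satisfy p^3 = 515 q^3, forcing q = 1 and p^3 = 515; but 515 is not a perfect cube, contradiction. A monic cubic over Q with no rational root is irreducible (any nontrivial factorization would include a linear factor). Hence x^3 - 515 is the minimal polynomial of α, and in particular [Q(α):Q] = 3.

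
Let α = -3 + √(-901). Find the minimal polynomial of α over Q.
m_α(x) = x^2 + 6x + 910

From α + 3 = √(-901), squaring gives (α + 3)^2 = -901, i.e. α^2 + 6α + 9 = -901, so α^2 + 6α + 910 = 0. The discriminant of x^2 + 6x + 910 is (6)^2 - 4·(910) = 36 - 3640 = -3604, and 4·(-901) is not a perfect square in Q since -901 is squarefree and ≠ 1. Hence x^2 + 6x + 910 is irreducible over Q and is the minimal polynomial of α.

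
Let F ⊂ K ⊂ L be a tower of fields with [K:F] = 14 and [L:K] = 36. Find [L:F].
[L:F] = 504

The tower law says that for any tower of field extensions F ⊂ K ⊂ L with finite degrees, [L:F] = [L:K] · [K:F]. Here this gives [L:F] = 36 · 14 = 504.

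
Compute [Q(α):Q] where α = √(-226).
[Q(α):Q] = 2

[Q(α):Q] equals the degree of the minimal polynomial of α. Here α^2 = -226 and x^2 + 226 is irreducible (d = -226 is squarefree, ≠ 1, hence not a square), so deg(m_α) = 2. Thus [Q(α):Q] = 2.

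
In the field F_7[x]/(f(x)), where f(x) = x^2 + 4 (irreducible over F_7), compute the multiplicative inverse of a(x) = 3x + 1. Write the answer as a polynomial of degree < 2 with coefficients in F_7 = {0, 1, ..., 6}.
a(x)^(-1) ≡ 2x + 4 (mod f(x))

Since f is irreducible over F_7, F_7[x]/(f) is a field and a(x) ≠ 0 has an inverse. Apply the extended Euclidean algorithm to f(x) and a(x) in F_7[x]: f(x) = (5x + 3)·a(x) + (1). The last nonzero remainder is the constant 1 = gcd(f, a) in F_7. Back-substituting through the division chain expresses 1 = s(x)·a(x) + t(x)·f(x) with s(x) ≡ 2x + 4 (mod f), so a(x)^(-1) ≡ s(x) = 2x + 4 (mod f). Check: (3x + 1)·(2x + 4) = 6x^2 + 4 ≡ 1 (mod x^2 + 4).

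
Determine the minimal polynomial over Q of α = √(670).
m_α(x) = x^2 - 670

α satisfies α^2 - 670 = 0, so x^2 - 670 annihilates α. Since d = 670 is squarefree and ≠ 1, it is not a perfect square in Q, so x^2 - 670 has no rational root and is therefore irreducible over Q (a degree-2 polynomial over a field is irreducible iff it has no root). Hence m_α(x) = x^2 - 670.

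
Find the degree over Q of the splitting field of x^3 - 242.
[K : Q] = 6

The roots of x^3 - 242 are ∛242, ω∛242, ω^2∛242 where ω = e^(2πi/3) is a primitive cube root of unity, so K = Q(∛242, ω). Now [Q(∛242):Q] = 3 (since 242 is not a perfect cube, x^3 - 242 is irreducible) and [Q(ω):Q] = 2. Both 2 and 3 divide [K:Q], and [K:Q] ≤ 3·2 = 6, so [K:Q] = 6. (Equivalently: Q(∛242) ⊂ R but ω ∉ R, so [K : Q(∛242)] = 2.)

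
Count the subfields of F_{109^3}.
F_{109^3} has 2 subfields

The subfields of F_{p^n} are exactly the fields F_{p^d} for d | n (each is the fixed field of the unique index-d subgroup of Gal(F_{p^n}/F_p) ≅ Z/nZ). The divisors of n = 3 are {1, 3}, giving 2 subfields: F_{109^1}, F_{109^3}.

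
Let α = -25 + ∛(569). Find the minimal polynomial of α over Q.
m_α(x) = x^3 + 75x^2 + 1875x + 15056

Set β = α + 25 = ∛(569), so β^3 = 569. Then (α + 25)^3 - 569 = 0, i.e. α is a root of g(x) = (x + 25)^3 - 569 = x^3 + 75x^2 + 1875x + 15056. Since g(x) = h(x + 25) where h(x) = x^3 - 569, and h is irreducible over Q (because 569 is not a perfect cube, so h has no rational root, and a monic cubic with no rational root is irreducible), g is also irreducible (irreducibility is preserved under the substitution x → x + 25). Hence m_α(x) = x^3 + 75x^2 + 1875x + 15056.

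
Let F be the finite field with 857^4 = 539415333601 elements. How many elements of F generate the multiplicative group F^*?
There are φ(539415333600) = 116055244800 primitive elements

F_q^* is cyclic of order q - 1 = 539415333600. A cyclic group of order m has exactly φ(m) generators. Here m = 539415333600 = 2^5 · 3 · 5^2 · 11 · 13 · 37 · 107 · 397, so the number of primitive elements is φ(539415333600) = 116055244800.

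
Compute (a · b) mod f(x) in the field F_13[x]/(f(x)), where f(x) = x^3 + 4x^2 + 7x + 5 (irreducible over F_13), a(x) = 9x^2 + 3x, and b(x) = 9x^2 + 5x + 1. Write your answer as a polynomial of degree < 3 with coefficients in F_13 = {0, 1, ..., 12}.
a · b ≡ 10x^2 + 10x + 12 (mod f(x))

Multiply in F_13[x]: a(x)·b(x) = (9x^2 + 3x)·(9x^2 + 5x + 1) = 3x^4 + 7x^3 + 11x^2 + 3x. This has degree ≥ 3, so divide by f(x) over F_13: 3x^4 + 7x^3 + 11x^2 + 3x = (3x + 8)·(x^3 + 4x^2 + 7x + 5) + (10x^2 + 10x + 12). Hence a·b ≡ 10x^2 + 10x + 12 (mod f). (F_13[x]/(f) is a field with 13^3 = 2197 elements since f is irreducible of degree 3.)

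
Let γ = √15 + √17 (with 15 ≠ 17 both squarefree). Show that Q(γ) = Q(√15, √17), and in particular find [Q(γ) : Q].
[Q(γ) : Q] = 4 (equivalently, Q(γ) = Q(√15, √17))

Obviously Q(γ) ⊆ Q(√15, √17), and [Q(√15, √17):Q] = 4 (since 15, 17 are distinct squarefree integers > 1 with 255 not a perfect square). To show equality we compute the minimal polynomial of γ. From γ = √15 + √17: γ^2 = 15 + 2√(255) + 17 = 32 + 2√(255), so γ^2 - 32 = 2√(255); squaring, (γ^2 - 32)^2 = 4·255, i.e. γ^4 - 64γ^2 + 1024 - 1020 = 0, i.e. γ^4 - 64γ^2 + 4 = 0. So γ is a root of x^4 - 64x^2 + 4. This polynomial is irreducible over Q: it has no rational root (each ±√15 ± √17 is irrational), and any factorization into two quadratics over Q would force √(255) ∈ Q (pairing opposite roots) or √15, √17 ∈ Q (other pairings), all impossible. Hence [Q(γ):Q] = 4 = [Q(√15, √17):Q], so Q(γ) = Q(√15, √17).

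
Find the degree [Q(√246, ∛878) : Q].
[Q(√246, ∛878) : Q] = 6

Let L = Q(√246, ∛878). Since Q(√246) ⊂ L and [Q(√246):Q] = 2, the tower law gives 2 | [L:Q]. Likewise Q(∛878) ⊂ L with [Q(∛878):Q] = 3 (because 878 is not a perfect cube), so 3 | [L:Q]. As gcd(2,3) = 1, [L:Q] is divisible by 6. Conversely L is generated over Q by √246 and ∛878, so [L:Q] ≤ 2·3 = 6. Therefore [Q(√246, ∛878) : Q] = 6.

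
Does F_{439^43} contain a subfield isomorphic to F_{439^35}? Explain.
No: F_{439^35} is not a subfield of F_{439^43}

F_{p^m} embeds in F_{p^n} iff m | n. Here 35 ∤ 43 (since 43 = 1·35 + 8 with remainder 8 ≠ 0), so F_{439^35} is not a subfield of F_{439^43}. Equivalently: if it were, the tower law would give 35 = [F_{439^35}:F_439] dividing [F_{439^43}:F_439] = 43, contradiction.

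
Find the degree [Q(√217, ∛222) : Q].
[Q(√217, ∛222) : Q] = 6

Let L = Q(√217, ∛222). Since Q(√217) ⊂ L and [Q(√217):Q] = 2, the tower law gives 2 | [L:Q]. Likewise Q(∛222) ⊂ L with [Q(∛222):Q] = 3 (because 222 is not a perfect cube), so 3 | [L:Q]. As gcd(2,3) = 1, [L:Q] is divisible by 6. Conversely L is generated over Q by √217 and ∛222, so [L:Q] ≤ 2·3 = 6. Therefore [Q(√217, ∛222) : Q] = 6.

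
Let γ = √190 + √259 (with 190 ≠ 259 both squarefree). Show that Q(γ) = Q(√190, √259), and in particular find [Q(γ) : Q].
[Q(γ) : Q] = 4 (equivalently, Q(γ) = Q(√190, √259))

Obviously Q(γ) ⊆ Q(√190, √259), and [Q(√190, √259):Q] = 4 (since 190, 259 are distinct squarefree integers > 1 with 49210 not a perfect square). To show equality we compute the minimal polynomial of γ. From γ = √190 + √259: γ^2 = 190 + 2√(49210) + 259 = 449 + 2√(49210), so γ^2 - 449 = 2√(49210); squaring, (γ^2 - 449)^2 = 4·49210, i.e. γ^4 - 898γ^2 + 201601 - 196840 = 0, i.e. γ^4 - 898γ^2 + 4761 = 0. So γ is a root of x^4 - 898x^2 + 4761. This polynomial is irreducible over Q: it has no rational root (each ±√190 ± √259 is irrational), and any factorization into two quadratics over Q would force √(49210) ∈ Q (pairing opposite roots) or √190, √259 ∈ Q (other pairings), all impossible. Hence [Q(γ):Q] = 4 = [Q(√190, √259):Q], so Q(γ) = Q(√190, √259).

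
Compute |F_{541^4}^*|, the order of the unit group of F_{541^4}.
|F_{541^4}^*| = 85662167760

F_{541^4} has 541^4 = 85662167761 elements; its multiplicative group consists of all nonzero elements, so |F_{541^4}^*| = 85662167761 - 1 = 85662167760. (It is cyclic since any finite subgroup of the multiplicative group of a field is cyclic.)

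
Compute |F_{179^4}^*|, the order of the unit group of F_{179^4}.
|F_{179^4}^*| = 1026625680

F_{179^4} has 179^4 = 1026625681 elements; its multiplicative group consists of all nonzero elements, so |F_{179^4}^*| = 1026625681 - 1 = 1026625680. (It is cyclic since any finite subgroup of the multiplicative group of a field is cyclic.)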